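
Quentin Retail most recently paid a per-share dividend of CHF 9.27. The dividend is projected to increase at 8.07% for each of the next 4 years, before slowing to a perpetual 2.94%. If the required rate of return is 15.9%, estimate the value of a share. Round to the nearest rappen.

Two-stage DDM. Project D₁…D_4 at 0.0807, terminal growth 0.0294, discount at r = 0.159.
D_1 = 10.0181
D_2 = 10.8265
D_3 = 11.7003
D_4 = 12.6445
Terminal value at t=4: TV = D_5/(r−g) = 13.0162/(0.159−0.0294) = 100.4337
P₀ = 10.0181/(1+0.159)^1 + 10.8265/(1+0.159)^2 + 11.7003/(1+0.159)^3 + 12.6445/(1+0.159)^4 + 100.4337/(1+0.159)^4 = 86.8867

CHF 86.89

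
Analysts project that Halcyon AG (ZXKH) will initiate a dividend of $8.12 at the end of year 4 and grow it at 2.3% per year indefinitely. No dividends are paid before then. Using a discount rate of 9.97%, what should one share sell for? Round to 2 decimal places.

$79.60

Deferred-dividend DDM. At t=3 the remaining stream is a growing perpetuity with first payment D_4 = 8.12.
V_3 = D_4/(r−g) = 8.12/(0.0997−0.023) = 105.8670
P₀ = V_3/(1+r)^3 = 105.8670/(1+0.0997)^3 = 79.6046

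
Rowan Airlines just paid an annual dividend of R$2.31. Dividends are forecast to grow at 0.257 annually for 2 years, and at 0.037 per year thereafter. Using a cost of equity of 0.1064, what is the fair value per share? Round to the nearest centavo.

R$50.16

Two-stage DDM. Project D₁…D_2 at 0.257, terminal growth 0.037, discount at r = 0.1064.
D_1 = 2.9037
D_2 = 3.6499
Terminal value at t=2: TV = D_3/(r−g) = 3.7850/(0.1064−0.037) = 54.5383
P₀ = 2.9037/(1+0.1064)^1 + 3.6499/(1+0.1064)^2 + 54.5383/(1+0.1064)^2 = 50.1591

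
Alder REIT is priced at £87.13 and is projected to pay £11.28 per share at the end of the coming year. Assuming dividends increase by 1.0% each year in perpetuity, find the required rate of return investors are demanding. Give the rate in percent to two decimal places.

Rearranging the constant-growth DDM: r = D₁/P₀ + g.
r = 11.2800 / 87.13 + 0.01 = 0.12946 + 0.01 = 0.13946

13.95%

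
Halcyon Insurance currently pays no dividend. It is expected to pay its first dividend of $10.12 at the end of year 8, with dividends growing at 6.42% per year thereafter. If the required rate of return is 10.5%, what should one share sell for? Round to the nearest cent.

$123.31

Deferred-dividend DDM. At t=7 the remaining stream is a growing perpetuity with first payment D_8 = 10.12.
V_7 = D_8/(r−g) = 10.12/(0.105−0.0642) = 248.0392
P₀ = V_7/(1+r)^7 = 248.0392/(1+0.105)^7 = 123.3061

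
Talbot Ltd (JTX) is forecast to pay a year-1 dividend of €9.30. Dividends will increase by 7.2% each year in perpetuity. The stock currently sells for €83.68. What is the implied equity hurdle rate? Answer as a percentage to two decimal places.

Rearranging the constant-growth DDM: r = D₁/P₀ + g.
r = 9.3000 / 83.68 + 0.072 = 0.11114 + 0.072 = 0.18314

18.31%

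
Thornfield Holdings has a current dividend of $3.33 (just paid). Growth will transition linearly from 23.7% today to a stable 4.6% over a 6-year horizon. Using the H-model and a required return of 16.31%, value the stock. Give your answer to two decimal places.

$46.04

H-model: P₀ = D₀[(1+g_L) + H(g_S−g_L)]/(r−g_L), with H = 6/2 = 3.
P₀ = 3.33 × [(1+0.046) + 3×(0.237−0.046)] / (0.1631−0.046)
   = 3.33 × 1.6190 / 0.1171 = 46.0399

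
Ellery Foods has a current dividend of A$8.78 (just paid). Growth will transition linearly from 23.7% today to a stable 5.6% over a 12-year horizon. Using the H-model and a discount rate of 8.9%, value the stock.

A$569.90

H-model: P₀ = D₀[(1+g_L) + H(g_S−g_L)]/(r−g_L), with H = 12/2 = 6.
P₀ = 8.78 × [(1+0.056) + 6×(0.237−0.056)] / (0.089−0.056)
   = 8.78 × 2.1420 / 0.033 = 569.9018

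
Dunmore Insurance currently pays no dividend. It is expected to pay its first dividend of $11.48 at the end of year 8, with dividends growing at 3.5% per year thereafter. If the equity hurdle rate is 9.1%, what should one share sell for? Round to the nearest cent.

$111.42

Deferred-dividend DDM. At t=7 the remaining stream is a growing perpetuity with first payment D_8 = 11.48.
V_7 = D_8/(r−g) = 11.48/(0.091−0.035) = 205.0000
P₀ = V_7/(1+r)^7 = 205.0000/(1+0.091)^7 = 111.4245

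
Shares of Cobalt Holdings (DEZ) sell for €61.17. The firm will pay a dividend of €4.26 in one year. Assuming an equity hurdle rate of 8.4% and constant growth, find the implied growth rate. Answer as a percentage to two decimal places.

From P₀ = D₁/(r − g), the implied growth is g = r − D₁/P₀.
g = 0.084 − 4.26/61.17 = 0.084 − 0.06964 = 0.01436

1.44%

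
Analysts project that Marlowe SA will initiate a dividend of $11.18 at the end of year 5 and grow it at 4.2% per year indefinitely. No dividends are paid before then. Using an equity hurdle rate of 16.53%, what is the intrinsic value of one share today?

Deferred-dividend DDM. At t=4 the remaining stream is a growing perpetuity with first payment D_5 = 11.18.
V_4 = D_5/(r−g) = 11.18/(0.1653−0.042) = 90.6732
P₀ = V_4/(1+r)^4 = 90.6732/(1+0.1653)^4 = 49.1731

$49.17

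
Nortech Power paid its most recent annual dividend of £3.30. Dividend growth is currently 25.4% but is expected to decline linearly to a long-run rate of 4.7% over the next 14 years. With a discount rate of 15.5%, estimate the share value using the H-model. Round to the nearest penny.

£76.27

H-model: P₀ = D₀[(1+g_L) + H(g_S−g_L)]/(r−g_L), with H = 14/2 = 7.
P₀ = 3.30 × [(1+0.047) + 7×(0.254−0.047)] / (0.155−0.047)
   = 3.30 × 2.4960 / 0.108 = 76.2667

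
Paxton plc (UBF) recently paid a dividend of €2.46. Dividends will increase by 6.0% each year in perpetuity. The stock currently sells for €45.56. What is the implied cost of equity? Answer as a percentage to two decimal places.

Rearranging the constant-growth DDM: r = D₁/P₀ + g.
D₁ = 2.46 × (1 + 0.06) = 2.6076.
r = 2.6076 / 45.56 + 0.06 = 0.05723 + 0.06 = 0.11723

11.72%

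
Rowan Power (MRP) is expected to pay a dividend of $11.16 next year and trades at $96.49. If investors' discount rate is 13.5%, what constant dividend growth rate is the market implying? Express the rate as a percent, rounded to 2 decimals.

From P₀ = D₁/(r − g), the implied growth is g = r − D₁/P₀.
g = 0.135 − 11.16/96.49 = 0.135 − 0.11566 = 0.01934

1.93%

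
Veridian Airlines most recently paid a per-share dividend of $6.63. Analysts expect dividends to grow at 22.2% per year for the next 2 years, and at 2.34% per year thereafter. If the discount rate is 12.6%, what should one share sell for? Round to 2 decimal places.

Two-stage DDM. Project D₁…D_2 at 0.222, terminal growth 0.0234, discount at r = 0.126.
D_1 = 8.1019
D_2 = 9.9005
Terminal value at t=2: TV = D_3/(r−g) = 10.1321/(0.126−0.0234) = 98.7538
P₀ = 8.1019/(1+0.126)^1 + 9.9005/(1+0.126)^2 + 98.7538/(1+0.126)^2 = 92.8932

$92.89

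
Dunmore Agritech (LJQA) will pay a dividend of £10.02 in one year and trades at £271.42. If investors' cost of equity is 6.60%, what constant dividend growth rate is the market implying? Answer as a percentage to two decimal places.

2.91%

From P₀ = D₁/(r − g), the implied growth is g = r − D₁/P₀.
g = 0.066 − 10.02/271.42 = 0.066 − 0.03692 = 0.02908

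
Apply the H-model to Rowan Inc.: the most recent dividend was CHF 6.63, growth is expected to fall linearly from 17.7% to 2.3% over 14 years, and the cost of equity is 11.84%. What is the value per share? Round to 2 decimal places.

CHF 146.01

H-model: P₀ = D₀[(1+g_L) + H(g_S−g_L)]/(r−g_L), with H = 14/2 = 7.
P₀ = 6.63 × [(1+0.023) + 7×(0.177−0.023)] / (0.1184−0.023)
   = 6.63 × 2.1010 / 0.0954 = 146.0129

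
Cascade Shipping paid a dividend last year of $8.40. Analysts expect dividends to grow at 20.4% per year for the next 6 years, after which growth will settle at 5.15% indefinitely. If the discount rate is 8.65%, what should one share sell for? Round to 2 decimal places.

$540.62

Two-stage DDM. Project D₁…D_6 at 0.204, terminal growth 0.0515, discount at r = 0.0865.
D_1 = 10.1136
D_2 = 12.1768
D_3 = 14.6608
D_4 = 17.6516
D_5 = 21.2526
D_6 = 25.5881
Terminal value at t=6: TV = D_7/(r−g) = 26.9059/(0.0865−0.0515) = 768.7399
P₀ = 10.1136/(1+0.0865)^1 + 12.1768/(1+0.0865)^2 + 14.6608/(1+0.0865)^3 + 17.6516/(1+0.0865)^4 + 21.2526/(1+0.0865)^5 + 25.5881/(1+0.0865)^6 + 768.7399/(1+0.0865)^6 = 540.6179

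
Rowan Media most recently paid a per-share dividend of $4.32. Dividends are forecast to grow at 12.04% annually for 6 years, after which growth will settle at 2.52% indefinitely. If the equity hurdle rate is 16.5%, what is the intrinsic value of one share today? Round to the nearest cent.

Two-stage DDM. Project D₁…D_6 at 0.1204, terminal growth 0.0252, discount at r = 0.165.
D_1 = 4.8401
D_2 = 5.4229
D_3 = 6.0758
D_4 = 6.8073
D_5 = 7.6269
D_6 = 8.5452
Terminal value at t=6: TV = D_7/(r−g) = 8.7605/(0.165−0.0252) = 62.6648
P₀ = 4.8401/(1+0.165)^1 + 5.4229/(1+0.165)^2 + 6.0758/(1+0.165)^3 + 6.8073/(1+0.165)^4 + 7.6269/(1+0.165)^5 + 8.5452/(1+0.165)^6 + 62.6648/(1+0.165)^6 = 47.7253

$47.73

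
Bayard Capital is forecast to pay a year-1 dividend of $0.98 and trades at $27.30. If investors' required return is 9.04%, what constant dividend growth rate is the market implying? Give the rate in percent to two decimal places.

From P₀ = D₁/(r − g), the implied growth is g = r − D₁/P₀.
g = 0.0904 − 0.98/27.30 = 0.0904 − 0.03590 = 0.05450

5.45%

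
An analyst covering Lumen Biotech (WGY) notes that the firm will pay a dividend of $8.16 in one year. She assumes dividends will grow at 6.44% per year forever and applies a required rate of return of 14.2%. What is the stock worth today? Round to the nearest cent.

Gordon growth model: P₀ = D₁/(r − g), with D₁ = 8.16 given directly.
P₀ = 8.1600 / (0.142 − 0.0644) = 8.1600 / 0.0776 = 105.1546

$105.15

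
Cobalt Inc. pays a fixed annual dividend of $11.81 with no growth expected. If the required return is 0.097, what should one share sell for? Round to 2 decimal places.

Zero-growth DDM (perpetuity): P₀ = D/r = 11.81 / 0.097 = 121.7526

$121.75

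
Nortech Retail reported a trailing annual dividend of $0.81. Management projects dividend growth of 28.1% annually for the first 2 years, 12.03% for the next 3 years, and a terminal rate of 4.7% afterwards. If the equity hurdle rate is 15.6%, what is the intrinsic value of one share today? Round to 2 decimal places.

Three-stage DDM. Project D₁…D_5; terminal Gordon value at t=5 with g = 0.047; discount at r = 0.156.
D_1 = 1.0376
D_2 = 1.3292
D_3 = 1.4891
D_4 = 1.6682
D_5 = 1.8689
TV_5 = 1.9567/(0.156−0.047) = 17.9517
P₀ = Σ Dₜ/(1+r)ᵗ + TV_5/(1+r)^5 = 13.3916

$13.39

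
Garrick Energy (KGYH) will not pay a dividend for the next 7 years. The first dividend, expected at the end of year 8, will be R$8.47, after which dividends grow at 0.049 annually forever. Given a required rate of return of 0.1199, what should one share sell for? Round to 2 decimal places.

Deferred-dividend DDM. At t=7 the remaining stream is a growing perpetuity with first payment D_8 = 8.47.
V_7 = D_8/(r−g) = 8.47/(0.1199−0.049) = 119.4640
P₀ = V_7/(1+r)^7 = 119.4640/(1+0.1199)^7 = 54.0732

R$54.07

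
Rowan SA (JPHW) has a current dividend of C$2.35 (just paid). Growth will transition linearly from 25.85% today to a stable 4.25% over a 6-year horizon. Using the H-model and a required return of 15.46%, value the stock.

C$35.44

H-model: P₀ = D₀[(1+g_L) + H(g_S−g_L)]/(r−g_L), with H = 6/2 = 3.
P₀ = 2.35 × [(1+0.0425) + 3×(0.2585−0.0425)] / (0.1546−0.0425)
   = 2.35 × 1.6905 / 0.1121 = 35.4387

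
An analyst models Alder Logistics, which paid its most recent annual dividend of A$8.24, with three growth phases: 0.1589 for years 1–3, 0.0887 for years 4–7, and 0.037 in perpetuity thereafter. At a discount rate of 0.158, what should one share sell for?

Three-stage DDM. Project D₁…D_7; terminal Gordon value at t=7 with g = 0.037; discount at r = 0.158.
D_1 = 9.5493
D_2 = 11.0667
D_3 = 12.8252
D_4 = 13.9628
D_5 = 15.2013
D_6 = 16.5497
D_7 = 18.0176
TV_7 = 18.6843/(0.158−0.037) = 154.4157
P₀ = Σ Dₜ/(1+r)ᵗ + TV_7/(1+r)^7 = 108.4405

A$108.44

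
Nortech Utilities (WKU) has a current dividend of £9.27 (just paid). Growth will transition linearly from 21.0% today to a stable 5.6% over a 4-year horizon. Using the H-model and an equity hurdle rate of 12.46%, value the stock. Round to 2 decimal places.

H-model: P₀ = D₀[(1+g_L) + H(g_S−g_L)]/(r−g_L), with H = 4/2 = 2.
P₀ = 9.27 × [(1+0.056) + 2×(0.21−0.056)] / (0.1246−0.056)
   = 9.27 × 1.3640 / 0.0686 = 184.3190

£184.32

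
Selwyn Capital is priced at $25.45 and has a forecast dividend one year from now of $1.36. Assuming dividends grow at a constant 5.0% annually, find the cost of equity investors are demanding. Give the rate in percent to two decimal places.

Rearranging the constant-growth DDM: r = D₁/P₀ + g.
r = 1.3600 / 25.45 + 0.05 = 0.05344 + 0.05 = 0.10344

10.34%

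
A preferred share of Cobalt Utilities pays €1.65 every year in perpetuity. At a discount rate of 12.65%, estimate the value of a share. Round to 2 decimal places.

€13.04

Zero-growth DDM (perpetuity): P₀ = D/r = 1.65 / 0.1265 = 13.0435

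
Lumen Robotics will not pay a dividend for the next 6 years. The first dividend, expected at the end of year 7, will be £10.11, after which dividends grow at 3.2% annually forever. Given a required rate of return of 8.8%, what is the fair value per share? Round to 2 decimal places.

Deferred-dividend DDM. At t=6 the remaining stream is a growing perpetuity with first payment D_7 = 10.11.
V_6 = D_7/(r−g) = 10.11/(0.088−0.032) = 180.5357
P₀ = V_6/(1+r)^6 = 180.5357/(1+0.088)^6 = 108.8403

£108.84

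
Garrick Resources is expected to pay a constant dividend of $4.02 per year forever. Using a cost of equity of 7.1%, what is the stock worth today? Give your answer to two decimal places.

Zero-growth DDM (perpetuity): P₀ = D/r = 4.02 / 0.071 = 56.6197

$56.62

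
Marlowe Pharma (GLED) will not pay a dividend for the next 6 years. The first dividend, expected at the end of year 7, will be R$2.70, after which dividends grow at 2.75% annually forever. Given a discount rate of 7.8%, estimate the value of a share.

Deferred-dividend DDM. At t=6 the remaining stream is a growing perpetuity with first payment D_7 = 2.70.
V_6 = D_7/(r−g) = 2.70/(0.078−0.0275) = 53.4653
P₀ = V_6/(1+r)^6 = 53.4653/(1+0.078)^6 = 34.0690

R$34.07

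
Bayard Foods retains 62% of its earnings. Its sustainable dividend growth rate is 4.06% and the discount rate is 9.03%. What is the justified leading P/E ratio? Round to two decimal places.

Payout ratio b = 1 − 0.62 = 0.38.
Justified leading P/E = b/(r−g) = 0.38/(0.0903−0.0406) = 7.6459

7.65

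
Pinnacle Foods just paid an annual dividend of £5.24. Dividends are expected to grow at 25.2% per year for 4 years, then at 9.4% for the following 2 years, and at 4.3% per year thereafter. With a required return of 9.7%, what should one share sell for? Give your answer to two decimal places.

Three-stage DDM. Project D₁…D_6; terminal Gordon value at t=6 with g = 0.043; discount at r = 0.097.
D_1 = 6.5605
D_2 = 8.2137
D_3 = 10.2836
D_4 = 12.8750
D_5 = 14.0853
D_6 = 15.4093
TV_6 = 16.0719/(0.097−0.043) = 297.6280
P₀ = Σ Dₜ/(1+r)ᵗ + TV_6/(1+r)^6 = 217.9727

£217.97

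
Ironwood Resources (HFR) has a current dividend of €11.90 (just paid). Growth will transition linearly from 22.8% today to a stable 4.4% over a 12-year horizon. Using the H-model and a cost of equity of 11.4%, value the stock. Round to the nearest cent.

€365.16

H-model: P₀ = D₀[(1+g_L) + H(g_S−g_L)]/(r−g_L), with H = 12/2 = 6.
P₀ = 11.90 × [(1+0.044) + 6×(0.228−0.044)] / (0.114−0.044)
   = 11.90 × 2.1480 / 0.07 = 365.1600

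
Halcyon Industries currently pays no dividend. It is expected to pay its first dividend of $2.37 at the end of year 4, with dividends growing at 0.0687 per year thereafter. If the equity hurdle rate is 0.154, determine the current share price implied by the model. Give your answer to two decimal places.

Deferred-dividend DDM. At t=3 the remaining stream is a growing perpetuity with first payment D_4 = 2.37.
V_3 = D_4/(r−g) = 2.37/(0.154−0.0687) = 27.7843
P₀ = V_3/(1+r)^3 = 27.7843/(1+0.154)^3 = 18.0793

$18.08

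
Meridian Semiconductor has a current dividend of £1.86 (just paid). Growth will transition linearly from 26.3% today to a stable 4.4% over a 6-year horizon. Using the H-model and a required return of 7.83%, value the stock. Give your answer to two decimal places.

£92.24

H-model: P₀ = D₀[(1+g_L) + H(g_S−g_L)]/(r−g_L), with H = 6/2 = 3.
P₀ = 1.86 × [(1+0.044) + 3×(0.263−0.044)] / (0.0783−0.044)
   = 1.86 × 1.7010 / 0.0343 = 92.2408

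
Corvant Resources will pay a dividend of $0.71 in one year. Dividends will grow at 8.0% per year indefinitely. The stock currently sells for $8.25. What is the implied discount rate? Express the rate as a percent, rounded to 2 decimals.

16.61%

Rearranging the constant-growth DDM: r = D₁/P₀ + g.
r = 0.7100 / 8.25 + 0.08 = 0.08606 + 0.08 = 0.16606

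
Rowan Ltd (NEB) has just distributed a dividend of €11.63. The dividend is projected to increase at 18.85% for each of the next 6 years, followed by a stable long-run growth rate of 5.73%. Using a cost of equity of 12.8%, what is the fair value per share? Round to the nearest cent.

€322.07

Two-stage DDM. Project D₁…D_6 at 0.1885, terminal growth 0.0573, discount at r = 0.128.
D_1 = 13.8223
D_2 = 16.4278
D_3 = 19.5244
D_4 = 23.2047
D_5 = 27.5788
D_6 = 32.7774
Terminal value at t=6: TV = D_7/(r−g) = 34.6556/(0.128−0.0573) = 490.1778
P₀ = 13.8223/(1+0.128)^1 + 16.4278/(1+0.128)^2 + 19.5244/(1+0.128)^3 + 23.2047/(1+0.128)^4 + 27.5788/(1+0.128)^5 + 32.7774/(1+0.128)^6 + 490.1778/(1+0.128)^6 = 322.0723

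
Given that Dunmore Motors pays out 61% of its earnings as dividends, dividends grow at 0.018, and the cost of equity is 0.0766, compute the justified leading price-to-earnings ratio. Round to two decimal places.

10.41

Justified leading P/E = b/(r−g) = 0.61/(0.0766−0.018) = 10.4096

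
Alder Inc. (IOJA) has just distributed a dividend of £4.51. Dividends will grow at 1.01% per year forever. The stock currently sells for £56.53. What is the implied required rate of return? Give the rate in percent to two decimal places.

Rearranging the constant-growth DDM: r = D₁/P₀ + g.
D₁ = 4.51 × (1 + 0.0101) = 4.5556.
r = 4.5556 / 56.53 + 0.0101 = 0.08059 + 0.0101 = 0.09069

9.07%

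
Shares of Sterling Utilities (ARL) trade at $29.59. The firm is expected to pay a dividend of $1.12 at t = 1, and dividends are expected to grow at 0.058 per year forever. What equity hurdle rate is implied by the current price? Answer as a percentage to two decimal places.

Rearranging the constant-growth DDM: r = D₁/P₀ + g.
r = 1.1200 / 29.59 + 0.058 = 0.03785 + 0.058 = 0.09585

9.59%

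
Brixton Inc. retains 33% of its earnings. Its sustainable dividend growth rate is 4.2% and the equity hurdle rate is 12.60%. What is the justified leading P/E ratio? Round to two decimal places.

7.98

Payout ratio b = 1 − 0.33 = 0.67.
Justified leading P/E = b/(r−g) = 0.67/(0.126−0.042) = 7.9762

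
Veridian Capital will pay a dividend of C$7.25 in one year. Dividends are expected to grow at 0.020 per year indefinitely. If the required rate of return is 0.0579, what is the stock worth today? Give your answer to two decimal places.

C$191.29

Gordon growth model: P₀ = D₁/(r − g), with D₁ = 7.25 given directly.
P₀ = 7.2500 / (0.0579 − 0.02) = 7.2500 / 0.0379 = 191.2929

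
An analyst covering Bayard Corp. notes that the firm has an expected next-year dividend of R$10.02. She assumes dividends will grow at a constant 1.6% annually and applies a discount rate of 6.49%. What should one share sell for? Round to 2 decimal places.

Gordon growth model: P₀ = D₁/(r − g), with D₁ = 10.02 given directly.
P₀ = 10.0200 / (0.0649 − 0.016) = 10.0200 / 0.0489 = 204.9080

R$204.91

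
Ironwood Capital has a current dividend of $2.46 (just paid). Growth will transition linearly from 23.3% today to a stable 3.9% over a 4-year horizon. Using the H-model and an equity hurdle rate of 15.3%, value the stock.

H-model: P₀ = D₀[(1+g_L) + H(g_S−g_L)]/(r−g_L), with H = 4/2 = 2.
P₀ = 2.46 × [(1+0.039) + 2×(0.233−0.039)] / (0.153−0.039)
   = 2.46 × 1.4270 / 0.114 = 30.7932

$30.79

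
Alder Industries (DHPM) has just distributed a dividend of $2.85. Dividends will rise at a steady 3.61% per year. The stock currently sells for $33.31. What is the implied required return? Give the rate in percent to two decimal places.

Rearranging the constant-growth DDM: r = D₁/P₀ + g.
D₁ = 2.85 × (1 + 0.0361) = 2.9529.
r = 2.9529 / 33.31 + 0.0361 = 0.08865 + 0.0361 = 0.12475

12.47%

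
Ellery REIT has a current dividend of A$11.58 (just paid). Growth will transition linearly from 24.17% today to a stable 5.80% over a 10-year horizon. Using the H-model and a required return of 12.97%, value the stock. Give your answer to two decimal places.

H-model: P₀ = D₀[(1+g_L) + H(g_S−g_L)]/(r−g_L), with H = 10/2 = 5.
P₀ = 11.58 × [(1+0.058) + 5×(0.2417−0.058)] / (0.1297−0.058)
   = 11.58 × 1.9765 / 0.0717 = 319.2172

A$319.22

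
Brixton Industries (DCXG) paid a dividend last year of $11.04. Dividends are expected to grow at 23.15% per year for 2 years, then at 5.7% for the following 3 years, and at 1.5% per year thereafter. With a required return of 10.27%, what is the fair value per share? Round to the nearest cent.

$204.44

Three-stage DDM. Project D₁…D_5; terminal Gordon value at t=5 with g = 0.015; discount at r = 0.1027.
D_1 = 13.5958
D_2 = 16.7432
D_3 = 17.6975
D_4 = 18.7063
D_5 = 19.7726
TV_5 = 20.0691/(0.1027−0.015) = 228.8386
P₀ = Σ Dₜ/(1+r)ᵗ + TV_5/(1+r)^5 = 204.4375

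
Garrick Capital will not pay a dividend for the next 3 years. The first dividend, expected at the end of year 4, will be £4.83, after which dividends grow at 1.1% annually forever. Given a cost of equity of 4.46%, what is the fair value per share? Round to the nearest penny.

Deferred-dividend DDM. At t=3 the remaining stream is a growing perpetuity with first payment D_4 = 4.83.
V_3 = D_4/(r−g) = 4.83/(0.0446−0.011) = 143.7500
P₀ = V_3/(1+r)^3 = 143.7500/(1+0.0446)^3 = 126.1124

£126.11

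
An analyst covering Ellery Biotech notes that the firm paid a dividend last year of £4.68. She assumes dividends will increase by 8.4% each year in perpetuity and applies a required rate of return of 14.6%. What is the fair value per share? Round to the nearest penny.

Gordon growth model: P₀ = D₁/(r − g). D₁ = 4.68 × (1 + 0.084) = 5.0731.
P₀ = 5.0731 / (0.146 − 0.084) = 5.0731 / 0.062 = 81.8245

£81.82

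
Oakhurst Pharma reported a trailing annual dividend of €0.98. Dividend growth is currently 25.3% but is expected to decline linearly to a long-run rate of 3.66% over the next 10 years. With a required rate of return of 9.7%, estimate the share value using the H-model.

H-model: P₀ = D₀[(1+g_L) + H(g_S−g_L)]/(r−g_L), with H = 10/2 = 5.
P₀ = 0.98 × [(1+0.0366) + 5×(0.253−0.0366)] / (0.097−0.0366)
   = 0.98 × 2.1186 / 0.0604 = 34.3746

€34.37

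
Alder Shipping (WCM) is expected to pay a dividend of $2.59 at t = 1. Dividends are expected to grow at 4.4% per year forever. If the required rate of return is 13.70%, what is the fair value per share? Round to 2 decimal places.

Gordon growth model: P₀ = D₁/(r − g), with D₁ = 2.59 given directly.
P₀ = 2.5900 / (0.137 − 0.044) = 2.5900 / 0.093 = 27.8495

$27.85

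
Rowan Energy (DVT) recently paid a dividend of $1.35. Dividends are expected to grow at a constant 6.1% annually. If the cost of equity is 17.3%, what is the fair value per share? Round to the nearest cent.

$12.79

Gordon growth model: P₀ = D₁/(r − g). D₁ = 1.35 × (1 + 0.061) = 1.4324.
P₀ = 1.4324 / (0.173 − 0.061) = 1.4324 / 0.112 = 12.7888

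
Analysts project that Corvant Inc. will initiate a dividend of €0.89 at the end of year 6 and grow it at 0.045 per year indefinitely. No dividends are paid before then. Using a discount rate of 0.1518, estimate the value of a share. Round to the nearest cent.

€4.11

Deferred-dividend DDM. At t=5 the remaining stream is a growing perpetuity with first payment D_6 = 0.89.
V_5 = D_6/(r−g) = 0.89/(0.1518−0.045) = 8.3333
P₀ = V_5/(1+r)^5 = 8.3333/(1+0.1518)^5 = 4.1109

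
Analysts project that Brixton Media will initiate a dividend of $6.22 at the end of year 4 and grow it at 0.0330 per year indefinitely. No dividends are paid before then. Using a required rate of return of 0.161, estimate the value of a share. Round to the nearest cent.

$31.05

Deferred-dividend DDM. At t=3 the remaining stream is a growing perpetuity with first payment D_4 = 6.22.
V_3 = D_4/(r−g) = 6.22/(0.161−0.033) = 48.5938
P₀ = V_3/(1+r)^3 = 48.5938/(1+0.161)^3 = 31.0516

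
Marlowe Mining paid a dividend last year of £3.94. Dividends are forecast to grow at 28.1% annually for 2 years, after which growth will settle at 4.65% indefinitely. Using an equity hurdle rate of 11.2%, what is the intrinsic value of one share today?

Two-stage DDM. Project D₁…D_2 at 0.281, terminal growth 0.0465, discount at r = 0.112.
D_1 = 5.0471
D_2 = 6.4654
Terminal value at t=2: TV = D_3/(r−g) = 6.7660/(0.112−0.0465) = 103.2981
P₀ = 5.0471/(1+0.112)^1 + 6.4654/(1+0.112)^2 + 103.2981/(1+0.112)^2 = 93.3052

£93.31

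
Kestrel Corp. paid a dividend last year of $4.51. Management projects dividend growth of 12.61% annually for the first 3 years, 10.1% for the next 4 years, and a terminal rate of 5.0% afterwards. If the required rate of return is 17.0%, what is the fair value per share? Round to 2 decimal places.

$53.98

Three-stage DDM. Project D₁…D_7; terminal Gordon value at t=7 with g = 0.05; discount at r = 0.17.
D_1 = 5.0787
D_2 = 5.7191
D_3 = 6.4403
D_4 = 7.0908
D_5 = 7.8070
D_6 = 8.5955
D_7 = 9.4636
TV_7 = 9.9368/(0.17−0.05) = 82.8066
P₀ = Σ Dₜ/(1+r)ᵗ + TV_7/(1+r)^7 = 53.9795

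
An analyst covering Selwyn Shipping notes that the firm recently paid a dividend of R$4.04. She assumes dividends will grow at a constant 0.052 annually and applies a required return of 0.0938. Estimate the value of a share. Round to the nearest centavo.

Gordon growth model: P₀ = D₁/(r − g). D₁ = 4.04 × (1 + 0.052) = 4.2501.
P₀ = 4.2501 / (0.0938 − 0.052) = 4.2501 / 0.0418 = 101.6766

R$101.68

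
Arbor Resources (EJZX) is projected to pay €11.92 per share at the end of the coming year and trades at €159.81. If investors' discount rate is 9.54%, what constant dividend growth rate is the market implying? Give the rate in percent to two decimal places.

From P₀ = D₁/(r − g), the implied growth is g = r − D₁/P₀.
g = 0.0954 − 11.92/159.81 = 0.0954 − 0.07459 = 0.02081

2.08%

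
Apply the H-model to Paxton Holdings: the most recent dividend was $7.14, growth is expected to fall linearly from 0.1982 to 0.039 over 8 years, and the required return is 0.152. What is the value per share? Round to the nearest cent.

H-model: P₀ = D₀[(1+g_L) + H(g_S−g_L)]/(r−g_L), with H = 8/2 = 4.
P₀ = 7.14 × [(1+0.039) + 4×(0.1982−0.039)] / (0.152−0.039)
   = 7.14 × 1.6758 / 0.113 = 105.8868

$105.89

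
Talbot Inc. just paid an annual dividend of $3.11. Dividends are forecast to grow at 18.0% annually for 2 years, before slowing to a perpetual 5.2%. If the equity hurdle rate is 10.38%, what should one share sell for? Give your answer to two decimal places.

Two-stage DDM. Project D₁…D_2 at 0.18, terminal growth 0.052, discount at r = 0.1038.
D_1 = 3.6698
D_2 = 4.3304
Terminal value at t=2: TV = D_3/(r−g) = 4.5555/(0.1038−0.052) = 87.9448
P₀ = 3.6698/(1+0.1038)^1 + 4.3304/(1+0.1038)^2 + 87.9448/(1+0.1038)^2 = 79.0610

$79.06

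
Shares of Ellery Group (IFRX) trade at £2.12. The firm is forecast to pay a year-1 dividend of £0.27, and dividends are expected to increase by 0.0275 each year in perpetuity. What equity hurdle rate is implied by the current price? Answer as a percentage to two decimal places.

15.49%

Rearranging the constant-growth DDM: r = D₁/P₀ + g.
r = 0.2700 / 2.12 + 0.0275 = 0.12736 + 0.0275 = 0.15486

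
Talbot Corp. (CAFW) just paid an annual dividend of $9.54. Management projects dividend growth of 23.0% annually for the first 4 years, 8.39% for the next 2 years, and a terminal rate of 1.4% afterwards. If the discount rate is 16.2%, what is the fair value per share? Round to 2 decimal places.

$137.07

Three-stage DDM. Project D₁…D_6; terminal Gordon value at t=6 with g = 0.014; discount at r = 0.162.
D_1 = 11.7342
D_2 = 14.4331
D_3 = 17.7527
D_4 = 21.8358
D_5 = 23.6678
D_6 = 25.6535
TV_6 = 26.0127/(0.162−0.014) = 175.7614
P₀ = Σ Dₜ/(1+r)ᵗ + TV_6/(1+r)^6 = 137.0702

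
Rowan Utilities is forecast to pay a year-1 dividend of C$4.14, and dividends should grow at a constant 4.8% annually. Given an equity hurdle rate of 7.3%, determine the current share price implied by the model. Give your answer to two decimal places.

Gordon growth model: P₀ = D₁/(r − g), with D₁ = 4.14 given directly.
P₀ = 4.1400 / (0.073 − 0.048) = 4.1400 / 0.025 = 165.6000

C$165.60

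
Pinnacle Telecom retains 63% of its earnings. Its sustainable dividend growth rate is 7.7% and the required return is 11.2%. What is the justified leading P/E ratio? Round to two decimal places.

10.57

Payout ratio b = 1 − 0.63 = 0.37.
Justified leading P/E = b/(r−g) = 0.37/(0.112−0.077) = 10.5714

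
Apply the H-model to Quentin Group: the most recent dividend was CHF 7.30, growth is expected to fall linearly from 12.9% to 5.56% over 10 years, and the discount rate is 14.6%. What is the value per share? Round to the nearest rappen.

CHF 114.88

H-model: P₀ = D₀[(1+g_L) + H(g_S−g_L)]/(r−g_L), with H = 10/2 = 5.
P₀ = 7.30 × [(1+0.0556) + 5×(0.129−0.0556)] / (0.146−0.0556)
   = 7.30 × 1.4226 / 0.0904 = 114.8781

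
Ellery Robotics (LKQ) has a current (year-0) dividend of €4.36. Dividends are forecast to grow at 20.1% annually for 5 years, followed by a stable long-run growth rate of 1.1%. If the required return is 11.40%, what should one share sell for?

Two-stage DDM. Project D₁…D_5 at 0.201, terminal growth 0.011, discount at r = 0.114.
D_1 = 5.2364
D_2 = 6.2889
D_3 = 7.5529
D_4 = 9.0711
D_5 = 10.8944
Terminal value at t=5: TV = D_6/(r−g) = 11.0142/(0.114−0.011) = 106.9339
P₀ = 5.2364/(1+0.114)^1 + 6.2889/(1+0.114)^2 + 7.5529/(1+0.114)^3 + 9.0711/(1+0.114)^4 + 10.8944/(1+0.114)^5 + 106.9339/(1+0.114)^5 = 89.8004

€89.80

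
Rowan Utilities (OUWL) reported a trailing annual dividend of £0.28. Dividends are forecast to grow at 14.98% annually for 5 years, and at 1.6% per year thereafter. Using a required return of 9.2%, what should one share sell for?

Two-stage DDM. Project D₁…D_5 at 0.1498, terminal growth 0.016, discount at r = 0.092.
D_1 = 0.3219
D_2 = 0.3702
D_3 = 0.4256
D_4 = 0.4894
D_5 = 0.5627
Terminal value at t=5: TV = D_6/(r−g) = 0.5717/(0.092−0.016) = 7.5223
P₀ = 0.3219/(1+0.092)^1 + 0.3702/(1+0.092)^2 + 0.4256/(1+0.092)^3 + 0.4894/(1+0.092)^4 + 0.5627/(1+0.092)^5 + 7.5223/(1+0.092)^5 = 6.4830

£6.48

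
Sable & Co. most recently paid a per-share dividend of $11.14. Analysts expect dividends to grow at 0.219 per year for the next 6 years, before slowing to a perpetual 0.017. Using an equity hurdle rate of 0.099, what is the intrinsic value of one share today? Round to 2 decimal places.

Two-stage DDM. Project D₁…D_6 at 0.219, terminal growth 0.017, discount at r = 0.099.
D_1 = 13.5797
D_2 = 16.5536
D_3 = 20.1788
D_4 = 24.5980
D_5 = 29.9850
D_6 = 36.5517
Terminal value at t=6: TV = D_7/(r−g) = 37.1731/(0.099−0.017) = 453.3301
P₀ = 13.5797/(1+0.099)^1 + 16.5536/(1+0.099)^2 + 20.1788/(1+0.099)^3 + 24.5980/(1+0.099)^4 + 29.9850/(1+0.099)^5 + 36.5517/(1+0.099)^6 + 453.3301/(1+0.099)^6 = 354.8678

$354.87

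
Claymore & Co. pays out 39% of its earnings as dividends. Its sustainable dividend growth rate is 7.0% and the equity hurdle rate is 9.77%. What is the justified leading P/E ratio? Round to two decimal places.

14.08

Justified leading P/E = b/(r−g) = 0.39/(0.0977−0.07) = 14.0794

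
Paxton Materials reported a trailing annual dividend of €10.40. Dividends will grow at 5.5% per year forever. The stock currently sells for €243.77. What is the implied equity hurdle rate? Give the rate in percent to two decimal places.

Rearranging the constant-growth DDM: r = D₁/P₀ + g.
D₁ = 10.40 × (1 + 0.055) = 10.9720.
r = 10.9720 / 243.77 + 0.055 = 0.04501 + 0.055 = 0.10001

10.00%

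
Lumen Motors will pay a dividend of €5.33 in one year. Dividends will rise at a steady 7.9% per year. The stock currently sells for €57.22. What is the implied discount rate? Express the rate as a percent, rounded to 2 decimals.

17.21%

Rearranging the constant-growth DDM: r = D₁/P₀ + g.
r = 5.3300 / 57.22 + 0.079 = 0.09315 + 0.079 = 0.17215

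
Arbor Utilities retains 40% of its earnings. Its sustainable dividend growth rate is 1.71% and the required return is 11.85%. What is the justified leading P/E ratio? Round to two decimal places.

Payout ratio b = 1 − 0.40 = 0.60.
Justified leading P/E = b/(r−g) = 0.60/(0.1185−0.0171) = 5.9172

5.92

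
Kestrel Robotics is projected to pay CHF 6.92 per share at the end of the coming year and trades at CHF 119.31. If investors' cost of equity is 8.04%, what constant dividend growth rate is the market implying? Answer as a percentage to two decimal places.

2.24%

From P₀ = D₁/(r − g), the implied growth is g = r − D₁/P₀.
g = 0.0804 − 6.92/119.31 = 0.0804 − 0.05800 = 0.02240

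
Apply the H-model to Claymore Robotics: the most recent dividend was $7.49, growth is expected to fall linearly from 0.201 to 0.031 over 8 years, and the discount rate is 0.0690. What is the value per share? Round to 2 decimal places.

$337.25

H-model: P₀ = D₀[(1+g_L) + H(g_S−g_L)]/(r−g_L), with H = 8/2 = 4.
P₀ = 7.49 × [(1+0.031) + 4×(0.201−0.031)] / (0.069−0.031)
   = 7.49 × 1.7110 / 0.038 = 337.2471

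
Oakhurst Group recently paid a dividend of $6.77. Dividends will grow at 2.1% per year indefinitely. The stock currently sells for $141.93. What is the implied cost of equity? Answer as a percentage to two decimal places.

Rearranging the constant-growth DDM: r = D₁/P₀ + g.
D₁ = 6.77 × (1 + 0.021) = 6.9122.
r = 6.9122 / 141.93 + 0.021 = 0.04870 + 0.021 = 0.06970

6.97%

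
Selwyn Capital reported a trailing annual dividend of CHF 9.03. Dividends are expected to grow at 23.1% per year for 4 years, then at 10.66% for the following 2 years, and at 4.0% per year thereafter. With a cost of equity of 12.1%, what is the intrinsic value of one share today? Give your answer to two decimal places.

Three-stage DDM. Project D₁…D_6; terminal Gordon value at t=6 with g = 0.04; discount at r = 0.121.
D_1 = 11.1159
D_2 = 13.6837
D_3 = 16.8446
D_4 = 20.7358
D_5 = 22.9462
D_6 = 25.3923
TV_6 = 26.4079/(0.121−0.04) = 326.0240
P₀ = Σ Dₜ/(1+r)ᵗ + TV_6/(1+r)^6 = 235.9438

CHF 235.94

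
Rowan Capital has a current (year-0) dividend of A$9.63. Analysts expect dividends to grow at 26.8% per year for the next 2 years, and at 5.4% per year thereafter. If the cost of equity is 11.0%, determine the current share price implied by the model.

Two-stage DDM. Project D₁…D_2 at 0.268, terminal growth 0.054, discount at r = 0.11.
D_1 = 12.2108
D_2 = 15.4833
Terminal value at t=2: TV = D_3/(r−g) = 16.3194/(0.11−0.054) = 291.4187
P₀ = 12.2108/(1+0.11)^1 + 15.4833/(1+0.11)^2 + 291.4187/(1+0.11)^2 = 260.0893

A$260.09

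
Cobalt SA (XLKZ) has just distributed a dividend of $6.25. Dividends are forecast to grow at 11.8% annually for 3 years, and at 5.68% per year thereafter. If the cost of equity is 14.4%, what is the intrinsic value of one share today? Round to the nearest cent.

Two-stage DDM. Project D₁…D_3 at 0.118, terminal growth 0.0568, discount at r = 0.144.
D_1 = 6.9875
D_2 = 7.8120
D_3 = 8.7338
Terminal value at t=3: TV = D_4/(r−g) = 9.2299/(0.144−0.0568) = 105.8478
P₀ = 6.9875/(1+0.144)^1 + 7.8120/(1+0.144)^2 + 8.7338/(1+0.144)^3 + 105.8478/(1+0.144)^3 = 88.6080

$88.61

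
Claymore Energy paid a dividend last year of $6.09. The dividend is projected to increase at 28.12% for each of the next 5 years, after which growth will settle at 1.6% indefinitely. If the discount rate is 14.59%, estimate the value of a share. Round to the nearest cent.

Two-stage DDM. Project D₁…D_5 at 0.2812, terminal growth 0.016, discount at r = 0.1459.
D_1 = 7.8025
D_2 = 9.9966
D_3 = 12.8076
D_4 = 16.4091
D_5 = 21.0234
Terminal value at t=5: TV = D_6/(r−g) = 21.3597/(0.1459−0.016) = 164.4321
P₀ = 7.8025/(1+0.1459)^1 + 9.9966/(1+0.1459)^2 + 12.8076/(1+0.1459)^3 + 16.4091/(1+0.1459)^4 + 21.0234/(1+0.1459)^5 + 164.4321/(1+0.1459)^5 = 126.3165

$126.32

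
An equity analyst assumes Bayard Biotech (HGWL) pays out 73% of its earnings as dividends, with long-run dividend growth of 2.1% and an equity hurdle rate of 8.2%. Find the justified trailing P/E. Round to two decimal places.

12.22

Justified trailing P/E = b(1+g)/(r−g) = 0.73×(1+0.021)/(0.082−0.021) = 12.2185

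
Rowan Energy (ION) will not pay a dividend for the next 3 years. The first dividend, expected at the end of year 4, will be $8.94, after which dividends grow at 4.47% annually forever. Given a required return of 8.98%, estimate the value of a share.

Deferred-dividend DDM. At t=3 the remaining stream is a growing perpetuity with first payment D_4 = 8.94.
V_3 = D_4/(r−g) = 8.94/(0.0898−0.0447) = 198.2262
P₀ = V_3/(1+r)^3 = 198.2262/(1+0.0898)^3 = 153.1513

$153.15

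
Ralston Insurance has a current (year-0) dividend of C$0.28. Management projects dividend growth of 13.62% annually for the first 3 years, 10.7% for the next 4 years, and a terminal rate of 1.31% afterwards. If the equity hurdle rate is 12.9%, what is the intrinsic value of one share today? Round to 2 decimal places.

Three-stage DDM. Project D₁…D_7; terminal Gordon value at t=7 with g = 0.0131; discount at r = 0.129.
D_1 = 0.3181
D_2 = 0.3615
D_3 = 0.4107
D_4 = 0.4546
D_5 = 0.5033
D_6 = 0.5571
D_7 = 0.6168
TV_7 = 0.6248/(0.129−0.0131) = 5.3912
P₀ = Σ Dₜ/(1+r)ᵗ + TV_7/(1+r)^7 = 4.2436

C$4.24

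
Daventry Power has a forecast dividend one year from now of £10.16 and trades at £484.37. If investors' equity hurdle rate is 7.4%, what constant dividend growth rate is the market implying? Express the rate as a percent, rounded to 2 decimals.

5.30%

From P₀ = D₁/(r − g), the implied growth is g = r − D₁/P₀.
g = 0.074 − 10.16/484.37 = 0.074 − 0.02098 = 0.05302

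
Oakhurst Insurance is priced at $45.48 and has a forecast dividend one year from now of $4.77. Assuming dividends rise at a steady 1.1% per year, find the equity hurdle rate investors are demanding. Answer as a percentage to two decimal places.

11.59%

Rearranging the constant-growth DDM: r = D₁/P₀ + g.
r = 4.7700 / 45.48 + 0.011 = 0.10488 + 0.011 = 0.11588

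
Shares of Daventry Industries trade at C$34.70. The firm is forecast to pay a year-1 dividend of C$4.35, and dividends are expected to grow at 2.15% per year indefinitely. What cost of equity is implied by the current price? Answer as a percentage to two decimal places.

Rearranging the constant-growth DDM: r = D₁/P₀ + g.
r = 4.3500 / 34.70 + 0.0215 = 0.12536 + 0.0215 = 0.14686

14.69%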